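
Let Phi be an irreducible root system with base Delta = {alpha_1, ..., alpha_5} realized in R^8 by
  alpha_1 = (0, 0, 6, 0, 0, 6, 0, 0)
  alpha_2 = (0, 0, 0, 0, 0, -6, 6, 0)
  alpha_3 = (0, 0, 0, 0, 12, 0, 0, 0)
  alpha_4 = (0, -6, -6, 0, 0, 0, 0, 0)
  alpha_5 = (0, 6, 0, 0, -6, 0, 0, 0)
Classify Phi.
type C_5

Compute the Cartan integers a_ij = 2(alpha_i, alpha_j)/(alpha_j, alpha_j); the resulting 5x5 Cartan matrix is
[[2, -1, 0, -1, 0], [-1, 2, 0, 0, 0], [0, 0, 2, 0, -2], [-1, 0, 0, 2, -1], [0, 0, -1, -1, 2]].
The roots have two lengths (squared-length ratio 2:1); the short ones are alpha_{1,2,4,5}. The associated Dynkin diagram is a chain of 5 nodes with a double edge at one end; the terminal node there is the unique long simple root (C_5), so the type is C_5 (the algebra sp(10)).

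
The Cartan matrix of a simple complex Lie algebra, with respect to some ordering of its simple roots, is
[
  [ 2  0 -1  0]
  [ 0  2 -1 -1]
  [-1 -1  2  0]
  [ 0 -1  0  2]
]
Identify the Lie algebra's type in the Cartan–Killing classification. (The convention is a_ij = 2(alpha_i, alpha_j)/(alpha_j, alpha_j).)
A_4

The matrix has rank 4 with 2's on the diagonal. Reading the off-diagonal entries as Dynkin edges (a single edge where a_ij = a_ji = -1; a double or triple edge where a_ij * a_ji = 2 or 3), the diagram is a chain of 4 nodes with single edges (A_4). One simple-root ordering that puts it in standard form is (alpha_1, alpha_3, alpha_2, alpha_4). So the algebra is type A_4, i.e. sl(5).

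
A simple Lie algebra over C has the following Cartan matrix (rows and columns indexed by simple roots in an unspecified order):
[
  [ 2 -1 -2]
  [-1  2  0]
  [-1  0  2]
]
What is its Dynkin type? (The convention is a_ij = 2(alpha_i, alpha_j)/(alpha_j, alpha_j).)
The matrix has rank 3 with 2's on the diagonal. Reading the off-diagonal entries as Dynkin edges (a single edge where a_ij = a_ji = -1; a double or triple edge where a_ij * a_ji = 2 or 3), the diagram is a chain of 3 nodes with a double edge at one end; the terminal node there is the unique short simple root (B_3). One simple-root ordering that puts it in standard form is (alpha_2, alpha_1, alpha_3). So the algebra is type B_3, i.e. so(7).

B_3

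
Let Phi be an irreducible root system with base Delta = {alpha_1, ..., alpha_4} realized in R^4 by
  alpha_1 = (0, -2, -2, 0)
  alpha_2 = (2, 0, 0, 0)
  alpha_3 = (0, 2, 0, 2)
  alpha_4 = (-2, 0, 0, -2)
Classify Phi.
B_4

Compute the Cartan integers a_ij = 2(alpha_i, alpha_j)/(alpha_j, alpha_j); the resulting 4x4 Cartan matrix is
[[2, 0, -1, 0], [0, 2, 0, -1], [-1, 0, 2, -1], [0, -2, -1, 2]].
The roots have two lengths (squared-length ratio 2:1); the short ones are alpha_{2}. The associated Dynkin diagram is a chain of 4 nodes with a double edge at one end; the terminal node there is the unique short simple root (B_4), so the type is B_4 (the algebra so(9)).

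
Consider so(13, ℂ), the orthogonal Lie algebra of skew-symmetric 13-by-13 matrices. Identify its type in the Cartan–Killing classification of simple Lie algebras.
This is so(13) with 13 odd, which has dimension 13(13-1)/2 = 78 and rank (13-1)/2 = 6. In the classification of classical Lie algebras, the orthogonal algebra so(2n+1) in an odd number of variables has type B_n; here n = 6, so the Dynkin diagram is a chain of 6 nodes with a double edge at one end; the terminal node there is the unique short simple root (B_6). Hence the type is B_6.

B6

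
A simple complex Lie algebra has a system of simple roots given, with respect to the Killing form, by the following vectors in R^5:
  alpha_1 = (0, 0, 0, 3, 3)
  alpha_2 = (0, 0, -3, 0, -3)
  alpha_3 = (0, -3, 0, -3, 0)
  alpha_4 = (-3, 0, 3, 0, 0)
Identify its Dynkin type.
type A_4

Compute the Cartan integers a_ij = 2(alpha_i, alpha_j)/(alpha_j, alpha_j); the resulting 4x4 Cartan matrix is
[[2, -1, -1, 0], [-1, 2, 0, -1], [-1, 0, 2, 0], [0, -1, 0, 2]].
All simple roots have the same length, so the diagram is simply laced. The associated Dynkin diagram is a chain of 4 nodes with single edges (A_4), so the type is A_4 (the algebra sl(5)).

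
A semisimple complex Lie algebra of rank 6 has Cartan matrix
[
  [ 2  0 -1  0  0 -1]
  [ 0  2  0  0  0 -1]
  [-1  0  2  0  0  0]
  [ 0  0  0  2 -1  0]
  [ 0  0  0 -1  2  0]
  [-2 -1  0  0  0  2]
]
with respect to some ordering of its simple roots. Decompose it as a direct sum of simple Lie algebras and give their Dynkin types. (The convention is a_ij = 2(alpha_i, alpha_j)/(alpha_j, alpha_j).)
A_2 ⊕ F_4

The diagram associated to this matrix has two connected components: the simple roots {alpha_4, alpha_5} form a chain of 2 nodes with single edges (A_2), and {alpha_1, alpha_2, alpha_3, alpha_6} form a chain of 4 nodes with a double edge between the middle two (F_4). A semisimple Lie algebra decomposes uniquely as the direct sum of simple ideals, one per connected component of its Dynkin diagram, so g ≅ A_2 ⊕ F_4 (dimension 8 + 52 = 60).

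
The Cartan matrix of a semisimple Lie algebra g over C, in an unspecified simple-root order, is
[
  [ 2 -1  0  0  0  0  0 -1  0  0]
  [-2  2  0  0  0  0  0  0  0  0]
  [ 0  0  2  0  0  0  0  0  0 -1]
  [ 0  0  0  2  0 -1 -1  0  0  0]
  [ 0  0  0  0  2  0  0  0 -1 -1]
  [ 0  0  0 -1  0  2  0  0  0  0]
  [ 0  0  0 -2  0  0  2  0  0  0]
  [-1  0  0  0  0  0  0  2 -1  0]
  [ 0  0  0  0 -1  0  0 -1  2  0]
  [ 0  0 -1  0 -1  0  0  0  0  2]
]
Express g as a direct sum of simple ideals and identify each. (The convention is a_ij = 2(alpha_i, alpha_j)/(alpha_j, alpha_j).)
The diagram associated to this matrix has two connected components: the simple roots {alpha_4, alpha_6, alpha_7} form a chain of 3 nodes with a double edge at one end; the terminal node there is the unique long simple root (C_3), and {alpha_1, alpha_2, alpha_3, alpha_5, alpha_8, alpha_9, alpha_10} form a chain of 7 nodes with a double edge at one end; the terminal node there is the unique long simple root (C_7). A semisimple Lie algebra decomposes uniquely as the direct sum of simple ideals, one per connected component of its Dynkin diagram, so g ≅ C_3 ⊕ C_7 (dimension 21 + 105 = 126).

C_3 (sp(6)) ⊕ C_7 (sp(14))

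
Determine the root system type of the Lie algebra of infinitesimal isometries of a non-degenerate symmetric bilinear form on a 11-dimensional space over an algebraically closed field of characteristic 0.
B5

This is so(11) with 11 odd, which has dimension 11(11-1)/2 = 55 and rank (11-1)/2 = 5. In the classification of classical Lie algebras, the orthogonal algebra so(2n+1) in an odd number of variables has type B_n; here n = 5, so the Dynkin diagram is a chain of 5 nodes with a double edge at one end; the terminal node there is the unique short simple root (B_5). Hence the type is B_5.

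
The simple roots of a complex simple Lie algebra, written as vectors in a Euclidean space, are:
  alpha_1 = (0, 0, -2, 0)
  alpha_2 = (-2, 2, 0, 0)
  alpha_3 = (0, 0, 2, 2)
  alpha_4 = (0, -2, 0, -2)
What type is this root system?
B_4 (so(9))

Compute the Cartan integers a_ij = 2(alpha_i, alpha_j)/(alpha_j, alpha_j); the resulting 4x4 Cartan matrix is
[[2, 0, -1, 0], [0, 2, 0, -1], [-2, 0, 2, -1], [0, -1, -1, 2]].
The roots have two lengths (squared-length ratio 2:1); the short ones are alpha_{1}. The associated Dynkin diagram is a chain of 4 nodes with a double edge at one end; the terminal node there is the unique short simple root (B_4), so the type is B_4 (the algebra so(9)).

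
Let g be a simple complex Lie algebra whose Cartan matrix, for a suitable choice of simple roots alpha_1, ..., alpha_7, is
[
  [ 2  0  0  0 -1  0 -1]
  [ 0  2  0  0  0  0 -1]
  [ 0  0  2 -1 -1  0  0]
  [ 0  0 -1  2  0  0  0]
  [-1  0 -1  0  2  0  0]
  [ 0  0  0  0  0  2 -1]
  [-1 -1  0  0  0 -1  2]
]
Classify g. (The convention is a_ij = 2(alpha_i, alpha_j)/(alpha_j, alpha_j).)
D7

The matrix has rank 7 with 2's on the diagonal. Reading the off-diagonal entries as Dynkin edges (a single edge where a_ij = a_ji = -1; a double or triple edge where a_ij * a_ji = 2 or 3), the diagram is a chain of 5 nodes with a fork of two nodes at one end (D_7). One simple-root ordering that puts it in standard form is (alpha_4, alpha_3, alpha_5, alpha_1, alpha_7, alpha_6, alpha_2). So the algebra is type D_7, i.e. so(14).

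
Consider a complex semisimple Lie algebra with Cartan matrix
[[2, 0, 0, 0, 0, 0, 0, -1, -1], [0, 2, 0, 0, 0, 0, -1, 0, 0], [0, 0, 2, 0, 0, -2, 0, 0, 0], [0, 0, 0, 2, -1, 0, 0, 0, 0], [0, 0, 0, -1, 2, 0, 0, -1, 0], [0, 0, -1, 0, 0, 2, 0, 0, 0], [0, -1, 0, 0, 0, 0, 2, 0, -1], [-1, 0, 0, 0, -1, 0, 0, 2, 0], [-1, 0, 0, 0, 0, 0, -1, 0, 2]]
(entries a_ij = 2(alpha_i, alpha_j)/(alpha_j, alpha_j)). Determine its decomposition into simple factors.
type A_7 + type B_2

The diagram associated to this matrix has two connected components: the simple roots {alpha_1, alpha_2, alpha_4, alpha_5, alpha_7, alpha_8, alpha_9} form a chain of 7 nodes with single edges (A_7), and {alpha_3, alpha_6} form a chain of 2 nodes with a double edge at one end; the terminal node there is the unique short simple root (B_2). A semisimple Lie algebra decomposes uniquely as the direct sum of simple ideals, one per connected component of its Dynkin diagram, so g ≅ A_7 ⊕ B_2 (dimension 63 + 10 = 73).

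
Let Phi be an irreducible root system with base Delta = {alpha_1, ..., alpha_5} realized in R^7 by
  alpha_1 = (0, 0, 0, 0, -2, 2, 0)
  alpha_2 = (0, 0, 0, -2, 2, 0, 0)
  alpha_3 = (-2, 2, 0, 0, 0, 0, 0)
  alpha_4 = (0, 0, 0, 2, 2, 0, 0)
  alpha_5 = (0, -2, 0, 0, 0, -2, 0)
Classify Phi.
D5

Compute the Cartan integers a_ij = 2(alpha_i, alpha_j)/(alpha_j, alpha_j); the resulting 5x5 Cartan matrix is
[[2, -1, 0, -1, -1], [-1, 2, 0, 0, 0], [0, 0, 2, 0, -1], [-1, 0, 0, 2, 0], [-1, 0, -1, 0, 2]].
All simple roots have the same length, so the diagram is simply laced. The associated Dynkin diagram is a chain of 3 nodes with a fork of two nodes at one end (D_5), so the type is D_5 (the algebra so(10)).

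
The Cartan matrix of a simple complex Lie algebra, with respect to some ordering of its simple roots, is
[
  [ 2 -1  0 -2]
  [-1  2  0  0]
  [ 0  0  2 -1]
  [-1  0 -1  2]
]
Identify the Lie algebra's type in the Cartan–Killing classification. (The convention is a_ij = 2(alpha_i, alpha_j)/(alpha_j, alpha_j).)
The matrix has rank 4 with 2's on the diagonal. Reading the off-diagonal entries as Dynkin edges (a single edge where a_ij = a_ji = -1; a double or triple edge where a_ij * a_ji = 2 or 3), the diagram is a chain of 4 nodes with a double edge between the middle two (F_4). One simple-root ordering that puts it in standard form is (alpha_2, alpha_1, alpha_4, alpha_3). So the algebra is type F_4.

F_4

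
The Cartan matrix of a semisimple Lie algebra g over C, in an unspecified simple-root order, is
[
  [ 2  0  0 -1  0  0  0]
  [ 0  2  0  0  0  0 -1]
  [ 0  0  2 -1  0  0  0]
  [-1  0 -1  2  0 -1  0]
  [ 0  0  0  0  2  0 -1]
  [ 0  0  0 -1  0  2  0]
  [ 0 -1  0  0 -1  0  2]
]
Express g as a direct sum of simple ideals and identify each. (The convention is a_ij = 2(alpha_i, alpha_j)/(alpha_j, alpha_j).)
A_3 (sl(4)) + D_4 (so(8))

The diagram associated to this matrix has two connected components: the simple roots {alpha_2, alpha_5, alpha_7} form a chain of 3 nodes with single edges (A_3), and {alpha_1, alpha_3, alpha_4, alpha_6} form a chain of 2 nodes with a fork of two nodes at one end (D_4). A semisimple Lie algebra decomposes uniquely as the direct sum of simple ideals, one per connected component of its Dynkin diagram, so g ≅ A_3 ⊕ D_4 (dimension 15 + 28 = 43).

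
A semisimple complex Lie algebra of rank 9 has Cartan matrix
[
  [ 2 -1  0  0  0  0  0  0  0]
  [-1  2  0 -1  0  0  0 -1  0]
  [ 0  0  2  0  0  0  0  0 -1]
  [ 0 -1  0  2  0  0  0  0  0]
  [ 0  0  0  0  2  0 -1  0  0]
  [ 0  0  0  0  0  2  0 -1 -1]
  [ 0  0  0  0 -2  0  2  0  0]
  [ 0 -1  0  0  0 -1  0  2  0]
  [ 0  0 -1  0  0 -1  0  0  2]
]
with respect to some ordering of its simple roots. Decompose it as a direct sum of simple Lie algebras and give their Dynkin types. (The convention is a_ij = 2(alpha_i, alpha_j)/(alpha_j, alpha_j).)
The diagram associated to this matrix has two connected components: the simple roots {alpha_5, alpha_7} form a chain of 2 nodes with a double edge at one end; the terminal node there is the unique short simple root (B_2), and {alpha_1, alpha_2, alpha_3, alpha_4, alpha_6, alpha_8, alpha_9} form a chain of 5 nodes with a fork of two nodes at one end (D_7). A semisimple Lie algebra decomposes uniquely as the direct sum of simple ideals, one per connected component of its Dynkin diagram, so g ≅ B_2 ⊕ D_7 (dimension 10 + 91 = 101).

B_2 (so(5)) ⊕ D_7 (so(14))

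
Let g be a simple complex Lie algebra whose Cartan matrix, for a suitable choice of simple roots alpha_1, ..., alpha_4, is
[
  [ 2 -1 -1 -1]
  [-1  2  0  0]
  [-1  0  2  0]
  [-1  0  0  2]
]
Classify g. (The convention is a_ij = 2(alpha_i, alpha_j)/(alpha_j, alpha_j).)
The matrix has rank 4 with 2's on the diagonal. Reading the off-diagonal entries as Dynkin edges (a single edge where a_ij = a_ji = -1; a double or triple edge where a_ij * a_ji = 2 or 3), the diagram is a chain of 2 nodes with a fork of two nodes at one end (D_4). One simple-root ordering that puts it in standard form is (alpha_3, alpha_1, alpha_2, alpha_4). So the algebra is type D_4, i.e. so(8).

D_4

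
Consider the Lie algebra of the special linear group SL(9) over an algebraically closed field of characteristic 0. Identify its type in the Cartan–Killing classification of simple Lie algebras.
This is sl(9), which has dimension 9^2 - 1 = 80 and rank 9 - 1 = 8 (a Cartan subalgebra is the diagonal traceless matrices). In the classification of classical Lie algebras, the special linear algebra sl(n+1) has type A_n; here n = 8, so the Dynkin diagram is a chain of 8 nodes with single edges (A_8). Hence the type is A_8.

A_8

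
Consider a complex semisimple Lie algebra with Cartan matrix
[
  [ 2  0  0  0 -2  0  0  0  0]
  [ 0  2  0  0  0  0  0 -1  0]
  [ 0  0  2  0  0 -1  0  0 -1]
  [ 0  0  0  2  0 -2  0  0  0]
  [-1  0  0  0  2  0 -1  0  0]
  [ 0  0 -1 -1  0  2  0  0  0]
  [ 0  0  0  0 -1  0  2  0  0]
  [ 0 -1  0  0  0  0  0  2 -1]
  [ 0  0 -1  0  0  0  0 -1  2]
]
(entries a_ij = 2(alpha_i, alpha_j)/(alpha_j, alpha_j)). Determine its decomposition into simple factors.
C_3 (sp(6)) + C_6 (sp(12))

The diagram associated to this matrix has two connected components: the simple roots {alpha_1, alpha_5, alpha_7} form a chain of 3 nodes with a double edge at one end; the terminal node there is the unique long simple root (C_3), and {alpha_2, alpha_3, alpha_4, alpha_6, alpha_8, alpha_9} form a chain of 6 nodes with a double edge at one end; the terminal node there is the unique long simple root (C_6). A semisimple Lie algebra decomposes uniquely as the direct sum of simple ideals, one per connected component of its Dynkin diagram, so g ≅ C_3 ⊕ C_6 (dimension 21 + 78 = 99).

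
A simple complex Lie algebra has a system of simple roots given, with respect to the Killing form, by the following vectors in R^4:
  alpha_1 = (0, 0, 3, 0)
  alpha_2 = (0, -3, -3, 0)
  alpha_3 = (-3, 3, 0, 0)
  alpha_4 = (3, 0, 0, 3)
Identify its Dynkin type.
B_4 (so(9))

Compute the Cartan integers a_ij = 2(alpha_i, alpha_j)/(alpha_j, alpha_j); the resulting 4x4 Cartan matrix is
[[2, -1, 0, 0], [-2, 2, -1, 0], [0, -1, 2, -1], [0, 0, -1, 2]].
The roots have two lengths (squared-length ratio 2:1); the short ones are alpha_{1}. The associated Dynkin diagram is a chain of 4 nodes with a double edge at one end; the terminal node there is the unique short simple root (B_4), so the type is B_4 (the algebra so(9)).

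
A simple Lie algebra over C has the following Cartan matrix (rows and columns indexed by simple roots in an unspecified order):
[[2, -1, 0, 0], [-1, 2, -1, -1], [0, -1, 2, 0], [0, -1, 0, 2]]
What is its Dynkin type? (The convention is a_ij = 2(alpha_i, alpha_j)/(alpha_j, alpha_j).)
The matrix has rank 4 with 2's on the diagonal. Reading the off-diagonal entries as Dynkin edges (a single edge where a_ij = a_ji = -1; a double or triple edge where a_ij * a_ji = 2 or 3), the diagram is a chain of 2 nodes with a fork of two nodes at one end (D_4). One simple-root ordering that puts it in standard form is (alpha_1, alpha_2, alpha_3, alpha_4). So the algebra is type D_4, i.e. so(8).

D4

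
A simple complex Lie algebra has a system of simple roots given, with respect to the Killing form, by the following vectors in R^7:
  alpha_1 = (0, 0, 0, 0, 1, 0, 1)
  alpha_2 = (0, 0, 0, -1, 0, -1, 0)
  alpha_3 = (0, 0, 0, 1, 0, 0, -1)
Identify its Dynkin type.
A_3

Compute the Cartan integers a_ij = 2(alpha_i, alpha_j)/(alpha_j, alpha_j); the resulting 3x3 Cartan matrix is
[[2, 0, -1], [0, 2, -1], [-1, -1, 2]].
All simple roots have the same length, so the diagram is simply laced. The associated Dynkin diagram is a chain of 3 nodes with single edges (A_3), so the type is A_3 (the algebra sl(4)).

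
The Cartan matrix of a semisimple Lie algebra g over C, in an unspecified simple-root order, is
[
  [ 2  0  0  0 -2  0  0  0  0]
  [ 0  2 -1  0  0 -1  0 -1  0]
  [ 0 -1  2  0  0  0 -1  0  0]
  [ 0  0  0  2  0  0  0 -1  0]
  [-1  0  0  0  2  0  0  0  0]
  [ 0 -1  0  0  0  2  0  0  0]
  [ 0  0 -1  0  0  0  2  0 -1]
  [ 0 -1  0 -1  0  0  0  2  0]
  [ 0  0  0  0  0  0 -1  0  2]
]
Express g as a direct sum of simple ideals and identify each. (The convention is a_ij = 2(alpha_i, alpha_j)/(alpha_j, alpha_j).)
The diagram associated to this matrix has two connected components: the simple roots {alpha_1, alpha_5} form a chain of 2 nodes with a double edge at one end; the terminal node there is the unique short simple root (B_2), and {alpha_2, alpha_3, alpha_4, alpha_6, alpha_7, alpha_8, alpha_9} form a chain of 6 nodes with one extra node attached to the third node from one end (E_7). A semisimple Lie algebra decomposes uniquely as the direct sum of simple ideals, one per connected component of its Dynkin diagram, so g ≅ B_2 ⊕ E_7 (dimension 10 + 133 = 143).

B_2 (so(5)) ⊕ E_7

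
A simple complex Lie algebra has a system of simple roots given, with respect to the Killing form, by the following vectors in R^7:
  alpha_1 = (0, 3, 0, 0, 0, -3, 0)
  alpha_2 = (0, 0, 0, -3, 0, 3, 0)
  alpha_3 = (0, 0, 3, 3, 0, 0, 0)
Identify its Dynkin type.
A_3

Compute the Cartan integers a_ij = 2(alpha_i, alpha_j)/(alpha_j, alpha_j); the resulting 3x3 Cartan matrix is
[[2, -1, 0], [-1, 2, -1], [0, -1, 2]].
All simple roots have the same length, so the diagram is simply laced. The associated Dynkin diagram is a chain of 3 nodes with single edges (A_3), so the type is A_3 (the algebra sl(4)).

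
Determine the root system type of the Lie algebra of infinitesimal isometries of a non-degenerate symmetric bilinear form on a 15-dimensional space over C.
B_7 (so(15))

This is so(15) with 15 odd, which has dimension 15(15-1)/2 = 105 and rank (15-1)/2 = 7. In the classification of classical Lie algebras, the orthogonal algebra so(2n+1) in an odd number of variables has type B_n; here n = 7, so the Dynkin diagram is a chain of 7 nodes with a double edge at one end; the terminal node there is the unique short simple root (B_7). Hence the type is B_7.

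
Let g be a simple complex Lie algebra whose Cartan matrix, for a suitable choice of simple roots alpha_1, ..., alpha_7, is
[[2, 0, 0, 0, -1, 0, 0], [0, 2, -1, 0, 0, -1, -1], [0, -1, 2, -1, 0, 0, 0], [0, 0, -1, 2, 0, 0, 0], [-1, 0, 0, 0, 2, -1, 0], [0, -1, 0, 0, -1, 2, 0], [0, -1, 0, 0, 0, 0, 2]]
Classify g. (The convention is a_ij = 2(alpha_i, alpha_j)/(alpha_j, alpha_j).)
The matrix has rank 7 with 2's on the diagonal. Reading the off-diagonal entries as Dynkin edges (a single edge where a_ij = a_ji = -1; a double or triple edge where a_ij * a_ji = 2 or 3), the diagram is a chain of 6 nodes with one extra node attached to the third node from one end (E_7). One simple-root ordering that puts it in standard form is (alpha_4, alpha_7, alpha_3, alpha_2, alpha_6, alpha_5, alpha_1). So the algebra is type E_7.

E7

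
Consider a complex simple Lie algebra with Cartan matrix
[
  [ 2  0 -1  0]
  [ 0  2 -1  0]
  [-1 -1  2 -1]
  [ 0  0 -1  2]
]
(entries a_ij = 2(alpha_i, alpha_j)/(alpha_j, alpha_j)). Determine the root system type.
D_4

The matrix has rank 4 with 2's on the diagonal. Reading the off-diagonal entries as Dynkin edges (a single edge where a_ij = a_ji = -1; a double or triple edge where a_ij * a_ji = 2 or 3), the diagram is a chain of 2 nodes with a fork of two nodes at one end (D_4). One simple-root ordering that puts it in standard form is (alpha_2, alpha_3, alpha_4, alpha_1). So the algebra is type D_4, i.e. so(8).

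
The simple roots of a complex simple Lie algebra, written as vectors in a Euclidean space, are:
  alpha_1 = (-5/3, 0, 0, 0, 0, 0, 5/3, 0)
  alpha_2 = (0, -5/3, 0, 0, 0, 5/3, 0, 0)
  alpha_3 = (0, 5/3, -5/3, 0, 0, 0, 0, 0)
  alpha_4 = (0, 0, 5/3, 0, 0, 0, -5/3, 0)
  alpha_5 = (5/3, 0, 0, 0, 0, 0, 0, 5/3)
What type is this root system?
Compute the Cartan integers a_ij = 2(alpha_i, alpha_j)/(alpha_j, alpha_j); the resulting 5x5 Cartan matrix is
[[2, 0, 0, -1, -1], [0, 2, -1, 0, 0], [0, -1, 2, -1, 0], [-1, 0, -1, 2, 0], [-1, 0, 0, 0, 2]].
All simple roots have the same length, so the diagram is simply laced. The associated Dynkin diagram is a chain of 5 nodes with single edges (A_5), so the type is A_5 (the algebra sl(6)).

A_5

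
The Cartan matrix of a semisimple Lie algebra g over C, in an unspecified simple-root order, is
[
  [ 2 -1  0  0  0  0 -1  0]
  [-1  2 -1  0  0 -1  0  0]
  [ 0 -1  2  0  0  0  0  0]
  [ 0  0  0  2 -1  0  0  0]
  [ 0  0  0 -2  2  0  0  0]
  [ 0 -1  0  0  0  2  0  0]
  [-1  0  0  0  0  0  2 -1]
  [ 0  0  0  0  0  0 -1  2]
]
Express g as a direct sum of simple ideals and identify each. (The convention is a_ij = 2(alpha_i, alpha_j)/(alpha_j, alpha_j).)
The diagram associated to this matrix has two connected components: the simple roots {alpha_4, alpha_5} form a chain of 2 nodes with a double edge at one end; the terminal node there is the unique short simple root (B_2), and {alpha_1, alpha_2, alpha_3, alpha_6, alpha_7, alpha_8} form a chain of 4 nodes with a fork of two nodes at one end (D_6). A semisimple Lie algebra decomposes uniquely as the direct sum of simple ideals, one per connected component of its Dynkin diagram, so g ≅ B_2 ⊕ D_6 (dimension 10 + 66 = 76).

B_2 (so(5)) ⊕ D_6 (so(12))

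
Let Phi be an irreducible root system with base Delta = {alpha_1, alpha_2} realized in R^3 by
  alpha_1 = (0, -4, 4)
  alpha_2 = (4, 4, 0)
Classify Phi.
Compute the Cartan integers a_ij = 2(alpha_i, alpha_j)/(alpha_j, alpha_j); the resulting 2x2 Cartan matrix is
[[2, -1], [-1, 2]].
All simple roots have the same length, so the diagram is simply laced. The associated Dynkin diagram is a chain of 2 nodes with single edges (A_2), so the type is A_2 (the algebra sl(3)).

A2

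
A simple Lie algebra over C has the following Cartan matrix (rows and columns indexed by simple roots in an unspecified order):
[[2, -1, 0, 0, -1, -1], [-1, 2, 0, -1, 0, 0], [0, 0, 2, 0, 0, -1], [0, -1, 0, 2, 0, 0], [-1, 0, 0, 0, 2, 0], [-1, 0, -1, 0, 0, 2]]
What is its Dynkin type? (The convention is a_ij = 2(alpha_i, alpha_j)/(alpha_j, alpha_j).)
E_6

The matrix has rank 6 with 2's on the diagonal. Reading the off-diagonal entries as Dynkin edges (a single edge where a_ij = a_ji = -1; a double or triple edge where a_ij * a_ji = 2 or 3), the diagram is a chain of 5 nodes with one extra node attached to the third node from one end (E_6). One simple-root ordering that puts it in standard form is (alpha_4, alpha_5, alpha_2, alpha_1, alpha_6, alpha_3). So the algebra is type E_6.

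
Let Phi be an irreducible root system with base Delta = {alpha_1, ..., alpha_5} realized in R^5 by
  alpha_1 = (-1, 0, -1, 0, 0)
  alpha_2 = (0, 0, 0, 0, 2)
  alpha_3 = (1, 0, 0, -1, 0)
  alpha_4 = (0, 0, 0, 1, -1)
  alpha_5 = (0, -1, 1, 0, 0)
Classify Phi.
C5

Compute the Cartan integers a_ij = 2(alpha_i, alpha_j)/(alpha_j, alpha_j); the resulting 5x5 Cartan matrix is
[[2, 0, -1, 0, -1], [0, 2, 0, -2, 0], [-1, 0, 2, -1, 0], [0, -1, -1, 2, 0], [-1, 0, 0, 0, 2]].
The roots have two lengths (squared-length ratio 2:1); the short ones are alpha_{1,3,4,5}. The associated Dynkin diagram is a chain of 5 nodes with a double edge at one end; the terminal node there is the unique long simple root (C_5), so the type is C_5 (the algebra sp(10)).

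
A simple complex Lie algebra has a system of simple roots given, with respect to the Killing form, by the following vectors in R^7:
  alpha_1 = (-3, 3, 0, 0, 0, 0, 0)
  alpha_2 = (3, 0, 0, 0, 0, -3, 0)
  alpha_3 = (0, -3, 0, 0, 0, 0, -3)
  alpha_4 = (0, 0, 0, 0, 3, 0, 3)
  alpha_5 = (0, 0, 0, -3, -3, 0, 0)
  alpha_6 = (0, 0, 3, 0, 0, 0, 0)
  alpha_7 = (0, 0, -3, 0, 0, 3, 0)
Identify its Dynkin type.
Compute the Cartan integers a_ij = 2(alpha_i, alpha_j)/(alpha_j, alpha_j); the resulting 7x7 Cartan matrix is
[[2, -1, -1, 0, 0, 0, 0], [-1, 2, 0, 0, 0, 0, -1], [-1, 0, 2, -1, 0, 0, 0], [0, 0, -1, 2, -1, 0, 0], [0, 0, 0, -1, 2, 0, 0], [0, 0, 0, 0, 0, 2, -1], [0, -1, 0, 0, 0, -2, 2]].
The roots have two lengths (squared-length ratio 2:1); the short ones are alpha_{6}. The associated Dynkin diagram is a chain of 7 nodes with a double edge at one end; the terminal node there is the unique short simple root (B_7), so the type is B_7 (the algebra so(15)).

B7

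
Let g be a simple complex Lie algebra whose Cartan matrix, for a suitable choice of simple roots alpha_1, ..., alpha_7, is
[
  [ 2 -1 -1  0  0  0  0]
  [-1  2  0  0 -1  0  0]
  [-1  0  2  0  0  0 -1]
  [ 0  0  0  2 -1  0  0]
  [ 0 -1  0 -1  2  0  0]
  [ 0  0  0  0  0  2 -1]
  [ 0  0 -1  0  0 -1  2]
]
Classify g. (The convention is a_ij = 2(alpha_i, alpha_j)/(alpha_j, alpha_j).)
A7

The matrix has rank 7 with 2's on the diagonal. Reading the off-diagonal entries as Dynkin edges (a single edge where a_ij = a_ji = -1; a double or triple edge where a_ij * a_ji = 2 or 3), the diagram is a chain of 7 nodes with single edges (A_7). One simple-root ordering that puts it in standard form is (alpha_4, alpha_5, alpha_2, alpha_1, alpha_3, alpha_7, alpha_6). So the algebra is type A_7, i.e. sl(8).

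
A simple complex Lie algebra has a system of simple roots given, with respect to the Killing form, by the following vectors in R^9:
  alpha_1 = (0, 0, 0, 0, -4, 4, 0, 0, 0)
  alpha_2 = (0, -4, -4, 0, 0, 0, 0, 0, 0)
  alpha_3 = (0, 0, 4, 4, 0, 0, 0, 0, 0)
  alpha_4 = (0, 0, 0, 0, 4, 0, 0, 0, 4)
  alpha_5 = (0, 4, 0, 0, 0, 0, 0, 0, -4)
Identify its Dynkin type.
A_5 (sl(6))

Compute the Cartan integers a_ij = 2(alpha_i, alpha_j)/(alpha_j, alpha_j); the resulting 5x5 Cartan matrix is
[[2, 0, 0, -1, 0], [0, 2, -1, 0, -1], [0, -1, 2, 0, 0], [-1, 0, 0, 2, -1], [0, -1, 0, -1, 2]].
All simple roots have the same length, so the diagram is simply laced. The associated Dynkin diagram is a chain of 5 nodes with single edges (A_5), so the type is A_5 (the algebra sl(6)).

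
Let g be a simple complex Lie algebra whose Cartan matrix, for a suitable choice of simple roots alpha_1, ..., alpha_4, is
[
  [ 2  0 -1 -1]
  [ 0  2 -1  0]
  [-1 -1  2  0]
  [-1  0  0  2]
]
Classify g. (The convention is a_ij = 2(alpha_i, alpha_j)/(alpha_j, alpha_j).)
A_4

The matrix has rank 4 with 2's on the diagonal. Reading the off-diagonal entries as Dynkin edges (a single edge where a_ij = a_ji = -1; a double or triple edge where a_ij * a_ji = 2 or 3), the diagram is a chain of 4 nodes with single edges (A_4). One simple-root ordering that puts it in standard form is (alpha_2, alpha_3, alpha_1, alpha_4). So the algebra is type A_4, i.e. sl(5).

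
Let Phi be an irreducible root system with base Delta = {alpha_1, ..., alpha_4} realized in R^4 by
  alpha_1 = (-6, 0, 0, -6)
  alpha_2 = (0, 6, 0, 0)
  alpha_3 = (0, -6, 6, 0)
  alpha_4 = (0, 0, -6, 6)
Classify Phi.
B_4

Compute the Cartan integers a_ij = 2(alpha_i, alpha_j)/(alpha_j, alpha_j); the resulting 4x4 Cartan matrix is
[[2, 0, 0, -1], [0, 2, -1, 0], [0, -2, 2, -1], [-1, 0, -1, 2]].
The roots have two lengths (squared-length ratio 2:1); the short ones are alpha_{2}. The associated Dynkin diagram is a chain of 4 nodes with a double edge at one end; the terminal node there is the unique short simple root (B_4), so the type is B_4 (the algebra so(9)).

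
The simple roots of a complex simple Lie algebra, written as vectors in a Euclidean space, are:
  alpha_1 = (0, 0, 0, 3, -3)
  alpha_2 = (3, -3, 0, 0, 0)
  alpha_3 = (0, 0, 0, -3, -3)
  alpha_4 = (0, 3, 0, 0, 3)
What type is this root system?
Compute the Cartan integers a_ij = 2(alpha_i, alpha_j)/(alpha_j, alpha_j); the resulting 4x4 Cartan matrix is
[[2, 0, 0, -1], [0, 2, 0, -1], [0, 0, 2, -1], [-1, -1, -1, 2]].
All simple roots have the same length, so the diagram is simply laced. The associated Dynkin diagram is a chain of 2 nodes with a fork of two nodes at one end (D_4), so the type is D_4 (the algebra so(8)).

type D_4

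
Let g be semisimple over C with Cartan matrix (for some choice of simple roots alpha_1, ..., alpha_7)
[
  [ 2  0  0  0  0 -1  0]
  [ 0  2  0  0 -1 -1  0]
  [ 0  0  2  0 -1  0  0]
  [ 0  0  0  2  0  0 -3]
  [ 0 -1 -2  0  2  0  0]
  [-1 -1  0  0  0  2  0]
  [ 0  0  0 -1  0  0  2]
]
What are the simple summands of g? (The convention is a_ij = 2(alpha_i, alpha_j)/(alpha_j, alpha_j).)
The diagram associated to this matrix has two connected components: the simple roots {alpha_1, alpha_2, alpha_3, alpha_5, alpha_6} form a chain of 5 nodes with a double edge at one end; the terminal node there is the unique short simple root (B_5), and {alpha_4, alpha_7} form two nodes joined by a triple edge (G_2). A semisimple Lie algebra decomposes uniquely as the direct sum of simple ideals, one per connected component of its Dynkin diagram, so g ≅ B_5 ⊕ G_2 (dimension 55 + 14 = 69).

B5 ⊕ G2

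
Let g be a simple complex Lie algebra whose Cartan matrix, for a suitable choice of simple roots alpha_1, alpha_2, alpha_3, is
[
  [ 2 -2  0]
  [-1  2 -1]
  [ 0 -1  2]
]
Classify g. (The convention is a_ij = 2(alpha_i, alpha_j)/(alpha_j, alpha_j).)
The matrix has rank 3 with 2's on the diagonal. Reading the off-diagonal entries as Dynkin edges (a single edge where a_ij = a_ji = -1; a double or triple edge where a_ij * a_ji = 2 or 3), the diagram is a chain of 3 nodes with a double edge at one end; the terminal node there is the unique long simple root (C_3). One simple-root ordering that puts it in standard form is (alpha_3, alpha_2, alpha_1). So the algebra is type C_3, i.e. sp(6).

C_3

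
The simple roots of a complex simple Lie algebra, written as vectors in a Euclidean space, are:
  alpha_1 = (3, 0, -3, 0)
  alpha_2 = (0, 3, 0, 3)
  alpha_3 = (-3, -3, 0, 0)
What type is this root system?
Compute the Cartan integers a_ij = 2(alpha_i, alpha_j)/(alpha_j, alpha_j); the resulting 3x3 Cartan matrix is
[[2, 0, -1], [0, 2, -1], [-1, -1, 2]].
All simple roots have the same length, so the diagram is simply laced. The associated Dynkin diagram is a chain of 3 nodes with single edges (A_3), so the type is A_3 (the algebra sl(4)).

A_3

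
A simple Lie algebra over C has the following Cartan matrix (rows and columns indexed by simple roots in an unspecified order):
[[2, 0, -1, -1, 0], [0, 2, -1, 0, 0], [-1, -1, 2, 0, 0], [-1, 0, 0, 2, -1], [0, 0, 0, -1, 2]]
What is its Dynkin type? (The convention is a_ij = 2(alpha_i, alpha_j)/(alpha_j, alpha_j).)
A_5 (sl(6))

The matrix has rank 5 with 2's on the diagonal. Reading the off-diagonal entries as Dynkin edges (a single edge where a_ij = a_ji = -1; a double or triple edge where a_ij * a_ji = 2 or 3), the diagram is a chain of 5 nodes with single edges (A_5). One simple-root ordering that puts it in standard form is (alpha_2, alpha_3, alpha_1, alpha_4, alpha_5). So the algebra is type A_5, i.e. sl(6).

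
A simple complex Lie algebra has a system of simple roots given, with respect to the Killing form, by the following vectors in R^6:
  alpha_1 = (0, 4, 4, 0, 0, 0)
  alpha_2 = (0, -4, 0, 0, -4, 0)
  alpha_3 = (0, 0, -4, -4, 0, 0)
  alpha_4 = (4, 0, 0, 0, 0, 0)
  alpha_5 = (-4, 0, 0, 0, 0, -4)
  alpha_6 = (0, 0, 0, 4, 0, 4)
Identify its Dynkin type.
B_6 (so(13))

Compute the Cartan integers a_ij = 2(alpha_i, alpha_j)/(alpha_j, alpha_j); the resulting 6x6 Cartan matrix is
[[2, -1, -1, 0, 0, 0], [-1, 2, 0, 0, 0, 0], [-1, 0, 2, 0, 0, -1], [0, 0, 0, 2, -1, 0], [0, 0, 0, -2, 2, -1], [0, 0, -1, 0, -1, 2]].
The roots have two lengths (squared-length ratio 2:1); the short ones are alpha_{4}. The associated Dynkin diagram is a chain of 6 nodes with a double edge at one end; the terminal node there is the unique short simple root (B_6), so the type is B_6 (the algebra so(13)).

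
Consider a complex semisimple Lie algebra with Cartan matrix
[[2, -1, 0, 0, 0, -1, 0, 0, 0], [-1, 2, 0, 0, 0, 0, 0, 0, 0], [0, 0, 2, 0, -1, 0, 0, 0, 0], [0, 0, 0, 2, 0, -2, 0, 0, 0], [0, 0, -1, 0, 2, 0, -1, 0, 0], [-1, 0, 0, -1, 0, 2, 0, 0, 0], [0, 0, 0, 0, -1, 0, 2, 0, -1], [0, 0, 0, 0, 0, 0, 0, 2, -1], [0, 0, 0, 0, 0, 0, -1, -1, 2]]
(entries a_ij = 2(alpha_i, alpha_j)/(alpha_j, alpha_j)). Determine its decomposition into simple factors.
The diagram associated to this matrix has two connected components: the simple roots {alpha_3, alpha_5, alpha_7, alpha_8, alpha_9} form a chain of 5 nodes with single edges (A_5), and {alpha_1, alpha_2, alpha_4, alpha_6} form a chain of 4 nodes with a double edge at one end; the terminal node there is the unique long simple root (C_4). A semisimple Lie algebra decomposes uniquely as the direct sum of simple ideals, one per connected component of its Dynkin diagram, so g ≅ A_5 ⊕ C_4 (dimension 35 + 36 = 71).

A_5 (sl(6)) + C_4 (sp(8))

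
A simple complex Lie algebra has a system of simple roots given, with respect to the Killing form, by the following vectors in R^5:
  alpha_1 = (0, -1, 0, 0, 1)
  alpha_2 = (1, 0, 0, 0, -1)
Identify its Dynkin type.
A2

Compute the Cartan integers a_ij = 2(alpha_i, alpha_j)/(alpha_j, alpha_j); the resulting 2x2 Cartan matrix is
[[2, -1], [-1, 2]].
All simple roots have the same length, so the diagram is simply laced. The associated Dynkin diagram is a chain of 2 nodes with single edges (A_2), so the type is A_2 (the algebra sl(3)).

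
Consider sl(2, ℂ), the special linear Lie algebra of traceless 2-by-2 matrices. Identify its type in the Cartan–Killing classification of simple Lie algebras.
A_1

This is sl(2), which has dimension 2^2 - 1 = 3 and rank 2 - 1 = 1 (a Cartan subalgebra is the diagonal traceless matrices). In the classification of classical Lie algebras, the special linear algebra sl(n+1) has type A_n; here n = 1, so the Dynkin diagram is a chain of 1 nodes with single edges (A_1). Hence the type is A_1.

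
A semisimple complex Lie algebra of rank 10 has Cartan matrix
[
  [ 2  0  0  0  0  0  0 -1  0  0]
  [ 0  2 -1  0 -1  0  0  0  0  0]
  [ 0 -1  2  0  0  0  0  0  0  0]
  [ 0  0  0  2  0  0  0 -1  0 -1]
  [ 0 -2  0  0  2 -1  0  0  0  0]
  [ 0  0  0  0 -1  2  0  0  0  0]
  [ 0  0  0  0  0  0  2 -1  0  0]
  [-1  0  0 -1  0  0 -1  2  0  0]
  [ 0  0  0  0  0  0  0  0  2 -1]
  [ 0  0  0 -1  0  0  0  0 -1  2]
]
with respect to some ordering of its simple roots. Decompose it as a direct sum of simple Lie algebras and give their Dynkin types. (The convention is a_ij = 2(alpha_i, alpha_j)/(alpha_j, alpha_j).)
D6 + F4

The diagram associated to this matrix has two connected components: the simple roots {alpha_1, alpha_4, alpha_7, alpha_8, alpha_9, alpha_10} form a chain of 4 nodes with a fork of two nodes at one end (D_6), and {alpha_2, alpha_3, alpha_5, alpha_6} form a chain of 4 nodes with a double edge between the middle two (F_4). A semisimple Lie algebra decomposes uniquely as the direct sum of simple ideals, one per connected component of its Dynkin diagram, so g ≅ D_6 ⊕ F_4 (dimension 66 + 52 = 118).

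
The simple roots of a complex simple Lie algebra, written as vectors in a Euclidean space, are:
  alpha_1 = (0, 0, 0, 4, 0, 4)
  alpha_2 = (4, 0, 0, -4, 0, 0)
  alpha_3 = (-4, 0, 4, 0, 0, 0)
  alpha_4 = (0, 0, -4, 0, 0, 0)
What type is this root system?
Compute the Cartan integers a_ij = 2(alpha_i, alpha_j)/(alpha_j, alpha_j); the resulting 4x4 Cartan matrix is
[[2, -1, 0, 0], [-1, 2, -1, 0], [0, -1, 2, -2], [0, 0, -1, 2]].
The roots have two lengths (squared-length ratio 2:1); the short ones are alpha_{4}. The associated Dynkin diagram is a chain of 4 nodes with a double edge at one end; the terminal node there is the unique short simple root (B_4), so the type is B_4 (the algebra so(9)).

B_4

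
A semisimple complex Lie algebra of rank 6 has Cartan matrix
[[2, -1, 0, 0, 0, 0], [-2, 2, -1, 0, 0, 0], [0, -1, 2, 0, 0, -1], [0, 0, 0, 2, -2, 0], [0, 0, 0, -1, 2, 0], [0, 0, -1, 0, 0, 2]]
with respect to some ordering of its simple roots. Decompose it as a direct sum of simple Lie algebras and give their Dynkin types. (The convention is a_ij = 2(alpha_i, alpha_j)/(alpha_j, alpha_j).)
The diagram associated to this matrix has two connected components: the simple roots {alpha_4, alpha_5} form a chain of 2 nodes with a double edge at one end; the terminal node there is the unique short simple root (B_2), and {alpha_1, alpha_2, alpha_3, alpha_6} form a chain of 4 nodes with a double edge at one end; the terminal node there is the unique short simple root (B_4). A semisimple Lie algebra decomposes uniquely as the direct sum of simple ideals, one per connected component of its Dynkin diagram, so g ≅ B_2 ⊕ B_4 (dimension 10 + 36 = 46).

B_2 ⊕ B_4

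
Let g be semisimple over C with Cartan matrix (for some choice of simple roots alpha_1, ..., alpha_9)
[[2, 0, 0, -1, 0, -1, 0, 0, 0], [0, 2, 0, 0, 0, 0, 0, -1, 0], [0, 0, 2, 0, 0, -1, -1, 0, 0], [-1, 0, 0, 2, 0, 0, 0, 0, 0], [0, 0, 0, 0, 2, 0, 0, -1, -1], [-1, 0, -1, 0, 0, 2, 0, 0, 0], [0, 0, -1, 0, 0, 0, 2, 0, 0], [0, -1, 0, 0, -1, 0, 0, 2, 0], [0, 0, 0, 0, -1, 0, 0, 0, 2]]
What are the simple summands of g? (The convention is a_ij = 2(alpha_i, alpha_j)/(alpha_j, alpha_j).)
The diagram associated to this matrix has two connected components: the simple roots {alpha_2, alpha_5, alpha_8, alpha_9} form a chain of 4 nodes with single edges (A_4), and {alpha_1, alpha_3, alpha_4, alpha_6, alpha_7} form a chain of 5 nodes with single edges (A_5). A semisimple Lie algebra decomposes uniquely as the direct sum of simple ideals, one per connected component of its Dynkin diagram, so g ≅ A_4 ⊕ A_5 (dimension 24 + 35 = 59).

type A_4 + type A_5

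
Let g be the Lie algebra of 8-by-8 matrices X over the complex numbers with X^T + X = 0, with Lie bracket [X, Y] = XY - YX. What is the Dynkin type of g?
D_4 (so(8))

This is so(8) with 8 even, which has dimension 8(8-1)/2 = 28 and rank 8/2 = 4. In the classification of classical Lie algebras, the orthogonal algebra so(2n) in an even number of variables has type D_n; here n = 4, so the Dynkin diagram is a chain of 2 nodes with a fork of two nodes at one end (D_4). Hence the type is D_4.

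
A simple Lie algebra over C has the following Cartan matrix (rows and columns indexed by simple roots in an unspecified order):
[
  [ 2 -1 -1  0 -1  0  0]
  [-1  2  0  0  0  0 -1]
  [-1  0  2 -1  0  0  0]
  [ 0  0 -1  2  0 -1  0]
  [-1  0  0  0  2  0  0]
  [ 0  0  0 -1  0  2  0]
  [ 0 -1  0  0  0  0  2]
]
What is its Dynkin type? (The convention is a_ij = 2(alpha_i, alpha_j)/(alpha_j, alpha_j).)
The matrix has rank 7 with 2's on the diagonal. Reading the off-diagonal entries as Dynkin edges (a single edge where a_ij = a_ji = -1; a double or triple edge where a_ij * a_ji = 2 or 3), the diagram is a chain of 6 nodes with one extra node attached to the third node from one end (E_7). One simple-root ordering that puts it in standard form is (alpha_7, alpha_5, alpha_2, alpha_1, alpha_3, alpha_4, alpha_6). So the algebra is type E_7.

E_7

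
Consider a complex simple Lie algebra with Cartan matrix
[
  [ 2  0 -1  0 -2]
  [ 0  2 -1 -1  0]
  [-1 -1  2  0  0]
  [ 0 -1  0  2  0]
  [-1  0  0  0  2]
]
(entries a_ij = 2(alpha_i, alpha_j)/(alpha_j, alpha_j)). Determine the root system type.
B_5

The matrix has rank 5 with 2's on the diagonal. Reading the off-diagonal entries as Dynkin edges (a single edge where a_ij = a_ji = -1; a double or triple edge where a_ij * a_ji = 2 or 3), the diagram is a chain of 5 nodes with a double edge at one end; the terminal node there is the unique short simple root (B_5). One simple-root ordering that puts it in standard form is (alpha_4, alpha_2, alpha_3, alpha_1, alpha_5). So the algebra is type B_5, i.e. so(11).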